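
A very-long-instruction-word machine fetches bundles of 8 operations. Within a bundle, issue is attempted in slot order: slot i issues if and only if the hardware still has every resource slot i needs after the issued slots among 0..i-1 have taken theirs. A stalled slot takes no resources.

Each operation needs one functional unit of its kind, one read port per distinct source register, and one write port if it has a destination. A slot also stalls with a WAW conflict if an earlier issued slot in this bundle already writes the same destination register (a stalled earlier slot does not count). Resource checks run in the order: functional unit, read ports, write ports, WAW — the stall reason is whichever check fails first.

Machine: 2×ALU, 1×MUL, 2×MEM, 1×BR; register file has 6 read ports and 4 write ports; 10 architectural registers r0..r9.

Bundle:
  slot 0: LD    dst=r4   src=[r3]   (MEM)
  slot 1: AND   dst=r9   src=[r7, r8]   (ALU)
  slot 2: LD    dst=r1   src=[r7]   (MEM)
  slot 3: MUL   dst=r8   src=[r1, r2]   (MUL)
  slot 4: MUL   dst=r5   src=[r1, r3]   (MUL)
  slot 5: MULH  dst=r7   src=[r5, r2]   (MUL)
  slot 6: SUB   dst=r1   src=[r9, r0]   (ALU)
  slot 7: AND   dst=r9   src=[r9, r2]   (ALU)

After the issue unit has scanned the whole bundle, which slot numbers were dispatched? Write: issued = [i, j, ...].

issued = [0, 1, 2, 3]

[0] MEM needs rd=1 wr=1: ok; after: ALU=2 MUL=1 MEM=1 BR=1, R=5, W=3
[1] ALU needs rd=2 wr=1: ok; after: ALU=1 MUL=1 MEM=1 BR=1, R=3, W=2
[2] MEM needs rd=1 wr=1: ok; after: ALU=1 MUL=1 MEM=0 BR=1, R=2, W=1
[3] MUL needs rd=2 wr=1: ok; after: ALU=1 MUL=0 MEM=0 BR=1, R=0, W=0
[4] MUL needs rd=2 wr=1: FU; after: ALU=1 MUL=0 MEM=0 BR=1, R=0, W=0
[5] MUL needs rd=2 wr=1: FU; after: ALU=1 MUL=0 MEM=0 BR=1, R=0, W=0
[6] ALU needs rd=2 wr=1: RD_PORT; after: ALU=1 MUL=0 MEM=0 BR=1, R=0, W=0
[7] ALU needs rd=2 wr=1: RD_PORT; after: ALU=1 MUL=0 MEM=0 BR=1, R=0, W=0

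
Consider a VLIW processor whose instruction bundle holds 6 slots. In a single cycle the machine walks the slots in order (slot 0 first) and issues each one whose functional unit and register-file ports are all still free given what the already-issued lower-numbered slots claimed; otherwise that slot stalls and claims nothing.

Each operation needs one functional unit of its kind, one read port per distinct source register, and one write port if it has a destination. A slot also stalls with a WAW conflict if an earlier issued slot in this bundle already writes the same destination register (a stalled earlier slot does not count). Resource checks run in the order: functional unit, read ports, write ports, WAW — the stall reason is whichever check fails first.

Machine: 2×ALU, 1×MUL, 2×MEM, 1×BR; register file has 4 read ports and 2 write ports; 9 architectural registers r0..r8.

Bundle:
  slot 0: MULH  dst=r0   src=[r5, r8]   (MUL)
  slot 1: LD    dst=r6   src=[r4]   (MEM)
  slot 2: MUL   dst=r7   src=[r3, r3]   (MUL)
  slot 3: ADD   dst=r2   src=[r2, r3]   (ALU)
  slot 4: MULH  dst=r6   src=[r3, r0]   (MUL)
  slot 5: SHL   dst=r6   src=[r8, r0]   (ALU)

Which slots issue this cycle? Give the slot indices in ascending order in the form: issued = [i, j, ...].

issued = [0, 1]

slot 0 (MUL): ISSUE — free A2,Mu0,Ld2,B1 rp2 wp1
slot 1 (MEM): ISSUE — free A2,Mu0,Ld1,B1 rp1 wp0
slot 2 (MUL): stall FU — free A2,Mu0,Ld1,B1 rp1 wp0
slot 3 (ALU): stall RD_PORT — free A2,Mu0,Ld1,B1 rp1 wp0
slot 4 (MUL): stall FU — free A2,Mu0,Ld1,B1 rp1 wp0
slot 5 (ALU): stall RD_PORT — free A2,Mu0,Ld1,B1 rp1 wp0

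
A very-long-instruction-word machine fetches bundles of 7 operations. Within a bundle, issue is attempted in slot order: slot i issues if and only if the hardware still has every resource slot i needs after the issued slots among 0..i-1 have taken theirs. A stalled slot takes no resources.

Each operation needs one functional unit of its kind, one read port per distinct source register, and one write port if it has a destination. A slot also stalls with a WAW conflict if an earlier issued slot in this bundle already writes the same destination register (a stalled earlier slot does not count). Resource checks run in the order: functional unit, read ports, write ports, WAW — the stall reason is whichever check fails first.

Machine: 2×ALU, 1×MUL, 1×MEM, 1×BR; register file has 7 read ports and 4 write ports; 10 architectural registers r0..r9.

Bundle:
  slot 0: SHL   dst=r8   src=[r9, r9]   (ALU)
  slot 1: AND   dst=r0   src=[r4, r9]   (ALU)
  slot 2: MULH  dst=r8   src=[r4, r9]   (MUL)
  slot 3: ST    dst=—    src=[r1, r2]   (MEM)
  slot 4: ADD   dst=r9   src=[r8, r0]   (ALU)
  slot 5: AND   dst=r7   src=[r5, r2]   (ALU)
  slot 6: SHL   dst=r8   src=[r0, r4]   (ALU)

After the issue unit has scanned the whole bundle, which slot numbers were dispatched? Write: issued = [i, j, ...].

#0 ALU src=r9,r9 dispatched  <A:1 Mu:1 Ld:1 B:1 rd:6 wr:3>
#1 ALU src=r4,r9 dispatched  <A:0 Mu:1 Ld:1 B:1 rd:4 wr:2>
#2 MUL src=r4,r9 held:WAW  <A:0 Mu:1 Ld:1 B:1 rd:4 wr:2>
#3 MEM src=r1,r2 dispatched  <A:0 Mu:1 Ld:0 B:1 rd:2 wr:2>
#4 ALU src=r8,r0 held:FU  <A:0 Mu:1 Ld:0 B:1 rd:2 wr:2>
#5 ALU src=r5,r2 held:FU  <A:0 Mu:1 Ld:0 B:1 rd:2 wr:2>
#6 ALU src=r0,r4 held:FU  <A:0 Mu:1 Ld:0 B:1 rd:2 wr:2>

issued = [0, 1, 3]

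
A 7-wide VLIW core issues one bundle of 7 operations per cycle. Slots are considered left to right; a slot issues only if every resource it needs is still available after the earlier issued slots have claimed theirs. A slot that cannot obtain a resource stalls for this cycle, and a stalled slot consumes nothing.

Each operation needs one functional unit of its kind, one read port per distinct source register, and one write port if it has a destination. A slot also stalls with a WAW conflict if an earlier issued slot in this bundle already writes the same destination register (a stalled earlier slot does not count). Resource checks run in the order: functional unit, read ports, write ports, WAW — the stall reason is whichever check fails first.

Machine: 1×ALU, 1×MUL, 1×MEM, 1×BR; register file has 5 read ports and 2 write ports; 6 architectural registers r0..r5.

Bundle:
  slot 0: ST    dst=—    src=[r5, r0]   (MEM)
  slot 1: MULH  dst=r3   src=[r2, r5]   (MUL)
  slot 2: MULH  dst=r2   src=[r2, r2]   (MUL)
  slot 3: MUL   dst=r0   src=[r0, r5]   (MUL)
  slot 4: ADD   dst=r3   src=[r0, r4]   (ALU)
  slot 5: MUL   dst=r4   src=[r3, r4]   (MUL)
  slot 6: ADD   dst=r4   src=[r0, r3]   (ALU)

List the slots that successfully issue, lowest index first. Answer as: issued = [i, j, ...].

issued = [0, 1]

#0 MEM src=r5,r0 dispatched  <A:1 Mu:1 Ld:0 B:1 rd:3 wr:2>
#1 MUL src=r2,r5 dispatched  <A:1 Mu:0 Ld:0 B:1 rd:1 wr:1>
#2 MUL src=r2,r2 held:FU  <A:1 Mu:0 Ld:0 B:1 rd:1 wr:1>
#3 MUL src=r0,r5 held:FU  <A:1 Mu:0 Ld:0 B:1 rd:1 wr:1>
#4 ALU src=r0,r4 held:RD_PORT  <A:1 Mu:0 Ld:0 B:1 rd:1 wr:1>
#5 MUL src=r3,r4 held:FU  <A:1 Mu:0 Ld:0 B:1 rd:1 wr:1>
#6 ALU src=r0,r3 held:RD_PORT  <A:1 Mu:0 Ld:0 B:1 rd:1 wr:1>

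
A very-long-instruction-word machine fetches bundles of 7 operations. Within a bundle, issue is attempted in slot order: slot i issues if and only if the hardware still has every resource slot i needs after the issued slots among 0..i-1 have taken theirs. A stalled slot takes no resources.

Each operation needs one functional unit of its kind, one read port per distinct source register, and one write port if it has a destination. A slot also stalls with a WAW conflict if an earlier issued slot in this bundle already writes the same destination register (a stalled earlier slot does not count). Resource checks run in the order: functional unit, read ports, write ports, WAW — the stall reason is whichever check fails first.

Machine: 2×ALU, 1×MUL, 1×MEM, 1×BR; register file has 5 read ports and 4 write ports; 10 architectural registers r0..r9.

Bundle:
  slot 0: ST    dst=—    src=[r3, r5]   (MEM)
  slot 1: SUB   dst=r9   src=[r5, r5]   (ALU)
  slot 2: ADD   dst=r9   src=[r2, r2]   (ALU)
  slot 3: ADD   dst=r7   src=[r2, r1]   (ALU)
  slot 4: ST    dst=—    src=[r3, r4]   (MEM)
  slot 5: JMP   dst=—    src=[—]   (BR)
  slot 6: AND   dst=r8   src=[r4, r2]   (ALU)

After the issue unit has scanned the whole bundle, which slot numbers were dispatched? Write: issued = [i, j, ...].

[0] MEM needs rd=2 wr=0: ok; after: ALU=2 MUL=1 MEM=0 BR=1, R=3, W=4
[1] ALU needs rd=1 wr=1: ok; after: ALU=1 MUL=1 MEM=0 BR=1, R=2, W=3
[2] ALU needs rd=1 wr=1: WAW; after: ALU=1 MUL=1 MEM=0 BR=1, R=2, W=3
[3] ALU needs rd=2 wr=1: ok; after: ALU=0 MUL=1 MEM=0 BR=1, R=0, W=2
[4] MEM needs rd=2 wr=0: FU; after: ALU=0 MUL=1 MEM=0 BR=1, R=0, W=2
[5] BR needs rd=0 wr=0: ok; after: ALU=0 MUL=1 MEM=0 BR=0, R=0, W=2
[6] ALU needs rd=2 wr=1: FU; after: ALU=0 MUL=1 MEM=0 BR=0, R=0, W=2

issued = [0, 1, 3, 5]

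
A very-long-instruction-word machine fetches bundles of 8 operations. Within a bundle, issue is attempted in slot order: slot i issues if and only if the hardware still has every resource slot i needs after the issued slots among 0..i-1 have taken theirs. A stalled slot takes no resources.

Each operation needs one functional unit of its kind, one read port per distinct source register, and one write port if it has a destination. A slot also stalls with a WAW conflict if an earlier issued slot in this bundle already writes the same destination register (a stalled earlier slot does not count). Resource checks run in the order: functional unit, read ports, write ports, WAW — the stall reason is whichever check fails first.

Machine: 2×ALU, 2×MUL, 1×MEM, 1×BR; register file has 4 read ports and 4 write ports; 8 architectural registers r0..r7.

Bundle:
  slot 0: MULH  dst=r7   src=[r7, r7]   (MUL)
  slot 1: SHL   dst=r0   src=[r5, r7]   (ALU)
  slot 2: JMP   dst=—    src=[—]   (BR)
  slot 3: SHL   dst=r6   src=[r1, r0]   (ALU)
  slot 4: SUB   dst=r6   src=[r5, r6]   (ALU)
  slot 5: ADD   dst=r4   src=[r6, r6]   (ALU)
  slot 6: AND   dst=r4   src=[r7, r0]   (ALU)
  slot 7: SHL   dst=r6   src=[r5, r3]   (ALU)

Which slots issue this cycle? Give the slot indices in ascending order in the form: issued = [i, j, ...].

issued = [0, 1, 2, 5]

#0 MUL src=r7,r7 dispatched  <A:2 Mu:1 Ld:1 B:1 rd:3 wr:3>
#1 ALU src=r5,r7 dispatched  <A:1 Mu:1 Ld:1 B:1 rd:1 wr:2>
#2 BR src=- dispatched  <A:1 Mu:1 Ld:1 B:0 rd:1 wr:2>
#3 ALU src=r1,r0 held:RD_PORT  <A:1 Mu:1 Ld:1 B:0 rd:1 wr:2>
#4 ALU src=r5,r6 held:RD_PORT  <A:1 Mu:1 Ld:1 B:0 rd:1 wr:2>
#5 ALU src=r6,r6 dispatched  <A:0 Mu:1 Ld:1 B:0 rd:0 wr:1>
#6 ALU src=r7,r0 held:FU  <A:0 Mu:1 Ld:1 B:0 rd:0 wr:1>
#7 ALU src=r5,r3 held:FU  <A:0 Mu:1 Ld:1 B:0 rd:0 wr:1>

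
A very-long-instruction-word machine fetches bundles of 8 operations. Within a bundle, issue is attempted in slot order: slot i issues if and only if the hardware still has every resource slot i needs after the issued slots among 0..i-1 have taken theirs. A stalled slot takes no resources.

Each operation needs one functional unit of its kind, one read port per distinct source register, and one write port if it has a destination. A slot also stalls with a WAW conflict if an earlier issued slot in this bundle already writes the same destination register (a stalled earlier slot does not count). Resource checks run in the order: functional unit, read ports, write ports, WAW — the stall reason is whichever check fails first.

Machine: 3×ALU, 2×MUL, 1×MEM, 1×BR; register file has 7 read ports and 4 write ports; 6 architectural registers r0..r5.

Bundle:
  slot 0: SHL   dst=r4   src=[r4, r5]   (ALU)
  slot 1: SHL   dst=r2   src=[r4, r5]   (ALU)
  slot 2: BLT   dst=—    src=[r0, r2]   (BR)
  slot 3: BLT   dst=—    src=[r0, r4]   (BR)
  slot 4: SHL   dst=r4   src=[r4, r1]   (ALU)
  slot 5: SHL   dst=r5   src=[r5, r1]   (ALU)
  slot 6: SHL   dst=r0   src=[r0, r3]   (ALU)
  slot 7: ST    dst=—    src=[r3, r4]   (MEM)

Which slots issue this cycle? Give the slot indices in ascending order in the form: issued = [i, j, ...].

#0 ALU src=r4,r5 dispatched  <A:2 Mu:2 Ld:1 B:1 rd:5 wr:3>
#1 ALU src=r4,r5 dispatched  <A:1 Mu:2 Ld:1 B:1 rd:3 wr:2>
#2 BR src=r0,r2 dispatched  <A:1 Mu:2 Ld:1 B:0 rd:1 wr:2>
#3 BR src=r0,r4 held:FU  <A:1 Mu:2 Ld:1 B:0 rd:1 wr:2>
#4 ALU src=r4,r1 held:RD_PORT  <A:1 Mu:2 Ld:1 B:0 rd:1 wr:2>
#5 ALU src=r5,r1 held:RD_PORT  <A:1 Mu:2 Ld:1 B:0 rd:1 wr:2>
#6 ALU src=r0,r3 held:RD_PORT  <A:1 Mu:2 Ld:1 B:0 rd:1 wr:2>
#7 MEM src=r3,r4 held:RD_PORT  <A:1 Mu:2 Ld:1 B:0 rd:1 wr:2>

issued = [0, 1, 2]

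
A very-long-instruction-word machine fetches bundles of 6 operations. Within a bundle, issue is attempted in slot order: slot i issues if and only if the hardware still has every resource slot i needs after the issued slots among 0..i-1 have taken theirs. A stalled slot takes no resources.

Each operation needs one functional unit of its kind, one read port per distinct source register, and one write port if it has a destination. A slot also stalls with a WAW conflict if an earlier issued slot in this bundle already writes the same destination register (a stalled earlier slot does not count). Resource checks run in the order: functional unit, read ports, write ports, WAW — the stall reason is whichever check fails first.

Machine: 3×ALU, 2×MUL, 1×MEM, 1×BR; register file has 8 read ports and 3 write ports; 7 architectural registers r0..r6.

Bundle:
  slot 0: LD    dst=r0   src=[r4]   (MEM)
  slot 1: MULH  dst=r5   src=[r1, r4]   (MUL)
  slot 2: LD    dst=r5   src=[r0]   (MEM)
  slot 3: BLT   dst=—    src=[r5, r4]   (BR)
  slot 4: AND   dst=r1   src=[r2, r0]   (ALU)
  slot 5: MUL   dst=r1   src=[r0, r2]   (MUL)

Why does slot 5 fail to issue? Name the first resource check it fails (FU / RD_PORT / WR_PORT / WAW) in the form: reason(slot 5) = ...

#0 MEM src=r4 dispatched  <A:3 Mu:2 Ld:0 B:1 rd:7 wr:2>
#1 MUL src=r1,r4 dispatched  <A:3 Mu:1 Ld:0 B:1 rd:5 wr:1>
#2 MEM src=r0 held:FU  <A:3 Mu:1 Ld:0 B:1 rd:5 wr:1>
#3 BR src=r5,r4 dispatched  <A:3 Mu:1 Ld:0 B:0 rd:3 wr:1>
#4 ALU src=r2,r0 dispatched  <A:2 Mu:1 Ld:0 B:0 rd:1 wr:0>
#5 MUL src=r0,r2 held:RD_PORT  <A:2 Mu:1 Ld:0 B:0 rd:1 wr:0>

reason(slot 5) = RD_PORT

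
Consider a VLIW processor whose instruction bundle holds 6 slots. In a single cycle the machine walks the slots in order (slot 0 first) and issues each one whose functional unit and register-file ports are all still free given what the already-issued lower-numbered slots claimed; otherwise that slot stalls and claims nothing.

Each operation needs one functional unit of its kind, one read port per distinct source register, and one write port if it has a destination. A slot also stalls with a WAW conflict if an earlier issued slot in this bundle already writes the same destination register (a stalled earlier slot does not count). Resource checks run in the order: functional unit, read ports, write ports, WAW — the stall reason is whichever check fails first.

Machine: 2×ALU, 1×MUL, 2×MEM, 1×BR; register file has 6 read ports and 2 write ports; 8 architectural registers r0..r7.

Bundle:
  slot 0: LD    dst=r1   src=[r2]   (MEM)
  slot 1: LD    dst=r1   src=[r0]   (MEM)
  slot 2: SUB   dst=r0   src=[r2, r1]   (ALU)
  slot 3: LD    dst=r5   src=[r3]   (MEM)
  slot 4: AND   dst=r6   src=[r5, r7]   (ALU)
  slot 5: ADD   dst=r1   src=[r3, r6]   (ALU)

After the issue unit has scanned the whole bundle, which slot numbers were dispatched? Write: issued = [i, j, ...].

issued = [0, 2]

slot 0 (MEM): ISSUE — free A2,Mu1,Ld1,B1 rp5 wp1
slot 1 (MEM): stall WAW — free A2,Mu1,Ld1,B1 rp5 wp1
slot 2 (ALU): ISSUE — free A1,Mu1,Ld1,B1 rp3 wp0
slot 3 (MEM): stall WR_PORT — free A1,Mu1,Ld1,B1 rp3 wp0
slot 4 (ALU): stall WR_PORT — free A1,Mu1,Ld1,B1 rp3 wp0
slot 5 (ALU): stall WR_PORT — free A1,Mu1,Ld1,B1 rp3 wp0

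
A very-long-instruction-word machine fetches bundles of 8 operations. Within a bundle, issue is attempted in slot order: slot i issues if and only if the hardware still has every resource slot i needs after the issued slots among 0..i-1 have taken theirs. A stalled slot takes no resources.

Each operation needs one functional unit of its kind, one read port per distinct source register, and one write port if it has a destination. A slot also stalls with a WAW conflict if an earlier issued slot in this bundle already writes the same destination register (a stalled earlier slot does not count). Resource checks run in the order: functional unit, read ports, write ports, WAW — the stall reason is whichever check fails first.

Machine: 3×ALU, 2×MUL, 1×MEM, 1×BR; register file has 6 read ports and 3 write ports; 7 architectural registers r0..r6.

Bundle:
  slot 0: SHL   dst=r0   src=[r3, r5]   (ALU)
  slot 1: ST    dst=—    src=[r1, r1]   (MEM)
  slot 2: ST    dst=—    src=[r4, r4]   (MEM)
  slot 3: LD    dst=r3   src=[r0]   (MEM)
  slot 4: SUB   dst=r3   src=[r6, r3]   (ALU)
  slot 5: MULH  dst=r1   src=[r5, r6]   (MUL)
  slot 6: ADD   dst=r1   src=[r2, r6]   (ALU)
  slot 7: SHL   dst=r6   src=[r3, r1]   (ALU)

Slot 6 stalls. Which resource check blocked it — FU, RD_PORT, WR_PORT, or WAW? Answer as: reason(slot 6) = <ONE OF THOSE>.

  0. ALU→r0 ⇒ go  {2A/2Mu/1Ld/1B | 4r 2w}
  1. MEM ⇒ go  {2A/2Mu/0Ld/1B | 3r 2w}
  2. MEM ⇒ no(FU)  {2A/2Mu/0Ld/1B | 3r 2w}
  3. MEM→r3 ⇒ no(FU)  {2A/2Mu/0Ld/1B | 3r 2w}
  4. ALU→r3 ⇒ go  {1A/2Mu/0Ld/1B | 1r 1w}
  5. MUL→r1 ⇒ no(RD_PORT)  {1A/2Mu/0Ld/1B | 1r 1w}
  6. ALU→r1 ⇒ no(RD_PORT)  {1A/2Mu/0Ld/1B | 1r 1w}
  7. ALU→r6 ⇒ no(RD_PORT)  {1A/2Mu/0Ld/1B | 1r 1w}

reason(slot 6) = RD_PORT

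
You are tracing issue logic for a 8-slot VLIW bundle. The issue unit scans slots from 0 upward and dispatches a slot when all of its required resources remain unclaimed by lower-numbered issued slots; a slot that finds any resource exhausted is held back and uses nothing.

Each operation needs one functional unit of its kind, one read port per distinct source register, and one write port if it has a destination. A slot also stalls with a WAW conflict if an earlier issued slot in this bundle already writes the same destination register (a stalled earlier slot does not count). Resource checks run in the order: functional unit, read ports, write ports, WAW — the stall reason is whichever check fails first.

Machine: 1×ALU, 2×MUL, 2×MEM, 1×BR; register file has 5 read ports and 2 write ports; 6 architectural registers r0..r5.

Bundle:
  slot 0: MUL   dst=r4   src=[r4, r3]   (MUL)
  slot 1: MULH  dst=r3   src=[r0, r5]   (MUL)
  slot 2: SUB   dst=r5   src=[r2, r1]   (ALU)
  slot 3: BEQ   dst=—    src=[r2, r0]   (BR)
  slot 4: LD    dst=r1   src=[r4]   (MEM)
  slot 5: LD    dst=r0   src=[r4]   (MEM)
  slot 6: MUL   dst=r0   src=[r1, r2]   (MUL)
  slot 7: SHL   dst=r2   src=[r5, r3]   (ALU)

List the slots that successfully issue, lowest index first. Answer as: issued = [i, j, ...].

slot 0 (MUL): ISSUE — free A1,Mu1,Ld2,B1 rp3 wp1
slot 1 (MUL): ISSUE — free A1,Mu0,Ld2,B1 rp1 wp0
slot 2 (ALU): stall RD_PORT — free A1,Mu0,Ld2,B1 rp1 wp0
slot 3 (BR): stall RD_PORT — free A1,Mu0,Ld2,B1 rp1 wp0
slot 4 (MEM): stall WR_PORT — free A1,Mu0,Ld2,B1 rp1 wp0
slot 5 (MEM): stall WR_PORT — free A1,Mu0,Ld2,B1 rp1 wp0
slot 6 (MUL): stall FU — free A1,Mu0,Ld2,B1 rp1 wp0
slot 7 (ALU): stall RD_PORT — free A1,Mu0,Ld2,B1 rp1 wp0

issued = [0, 1]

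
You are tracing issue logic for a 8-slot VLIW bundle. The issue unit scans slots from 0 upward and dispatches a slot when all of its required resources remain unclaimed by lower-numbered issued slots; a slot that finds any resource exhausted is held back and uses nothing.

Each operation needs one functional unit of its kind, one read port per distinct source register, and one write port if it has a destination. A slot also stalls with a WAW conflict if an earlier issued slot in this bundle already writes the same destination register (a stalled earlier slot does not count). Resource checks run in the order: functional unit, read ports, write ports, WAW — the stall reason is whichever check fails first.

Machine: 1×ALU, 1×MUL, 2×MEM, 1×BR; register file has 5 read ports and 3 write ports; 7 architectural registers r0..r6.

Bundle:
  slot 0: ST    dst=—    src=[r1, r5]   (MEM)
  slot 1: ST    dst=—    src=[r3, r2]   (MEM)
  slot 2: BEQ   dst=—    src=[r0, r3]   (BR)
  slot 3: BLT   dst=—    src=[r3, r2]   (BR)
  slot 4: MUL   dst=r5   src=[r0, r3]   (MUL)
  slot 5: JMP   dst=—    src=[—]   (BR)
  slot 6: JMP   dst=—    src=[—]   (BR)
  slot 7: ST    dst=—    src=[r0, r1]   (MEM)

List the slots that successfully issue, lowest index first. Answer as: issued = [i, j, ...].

[0] MEM needs rd=2 wr=0: ok; after: ALU=1 MUL=1 MEM=1 BR=1, R=3, W=3
[1] MEM needs rd=2 wr=0: ok; after: ALU=1 MUL=1 MEM=0 BR=1, R=1, W=3
[2] BR needs rd=2 wr=0: RD_PORT; after: ALU=1 MUL=1 MEM=0 BR=1, R=1, W=3
[3] BR needs rd=2 wr=0: RD_PORT; after: ALU=1 MUL=1 MEM=0 BR=1, R=1, W=3
[4] MUL needs rd=2 wr=1: RD_PORT; after: ALU=1 MUL=1 MEM=0 BR=1, R=1, W=3
[5] BR needs rd=0 wr=0: ok; after: ALU=1 MUL=1 MEM=0 BR=0, R=1, W=3
[6] BR needs rd=0 wr=0: FU; after: ALU=1 MUL=1 MEM=0 BR=0, R=1, W=3
[7] MEM needs rd=2 wr=0: FU; after: ALU=1 MUL=1 MEM=0 BR=0, R=1, W=3

issued = [0, 1, 5]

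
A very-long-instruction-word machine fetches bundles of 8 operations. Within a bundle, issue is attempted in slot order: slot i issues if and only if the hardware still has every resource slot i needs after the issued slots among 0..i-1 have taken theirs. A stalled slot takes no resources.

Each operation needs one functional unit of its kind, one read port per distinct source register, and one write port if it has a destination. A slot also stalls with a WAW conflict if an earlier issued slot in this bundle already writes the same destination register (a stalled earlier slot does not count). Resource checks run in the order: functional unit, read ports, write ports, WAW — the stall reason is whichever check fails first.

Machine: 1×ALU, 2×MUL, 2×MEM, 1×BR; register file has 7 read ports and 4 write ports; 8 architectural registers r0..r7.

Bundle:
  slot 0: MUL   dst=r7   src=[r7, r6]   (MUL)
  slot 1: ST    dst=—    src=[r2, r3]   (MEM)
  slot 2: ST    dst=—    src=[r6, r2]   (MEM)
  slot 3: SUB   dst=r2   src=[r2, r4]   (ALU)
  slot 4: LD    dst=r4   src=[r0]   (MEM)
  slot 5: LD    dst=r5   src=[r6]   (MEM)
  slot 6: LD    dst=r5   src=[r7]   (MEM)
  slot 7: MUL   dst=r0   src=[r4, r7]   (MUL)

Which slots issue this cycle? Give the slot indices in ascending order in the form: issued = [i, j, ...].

issued = [0, 1, 2]

[0] MUL needs rd=2 wr=1: ok; after: ALU=1 MUL=1 MEM=2 BR=1, R=5, W=3
[1] MEM needs rd=2 wr=0: ok; after: ALU=1 MUL=1 MEM=1 BR=1, R=3, W=3
[2] MEM needs rd=2 wr=0: ok; after: ALU=1 MUL=1 MEM=0 BR=1, R=1, W=3
[3] ALU needs rd=2 wr=1: RD_PORT; after: ALU=1 MUL=1 MEM=0 BR=1, R=1, W=3
[4] MEM needs rd=1 wr=1: FU; after: ALU=1 MUL=1 MEM=0 BR=1, R=1, W=3
[5] MEM needs rd=1 wr=1: FU; after: ALU=1 MUL=1 MEM=0 BR=1, R=1, W=3
[6] MEM needs rd=1 wr=1: FU; after: ALU=1 MUL=1 MEM=0 BR=1, R=1, W=3
[7] MUL needs rd=2 wr=1: RD_PORT; after: ALU=1 MUL=1 MEM=0 BR=1, R=1, W=3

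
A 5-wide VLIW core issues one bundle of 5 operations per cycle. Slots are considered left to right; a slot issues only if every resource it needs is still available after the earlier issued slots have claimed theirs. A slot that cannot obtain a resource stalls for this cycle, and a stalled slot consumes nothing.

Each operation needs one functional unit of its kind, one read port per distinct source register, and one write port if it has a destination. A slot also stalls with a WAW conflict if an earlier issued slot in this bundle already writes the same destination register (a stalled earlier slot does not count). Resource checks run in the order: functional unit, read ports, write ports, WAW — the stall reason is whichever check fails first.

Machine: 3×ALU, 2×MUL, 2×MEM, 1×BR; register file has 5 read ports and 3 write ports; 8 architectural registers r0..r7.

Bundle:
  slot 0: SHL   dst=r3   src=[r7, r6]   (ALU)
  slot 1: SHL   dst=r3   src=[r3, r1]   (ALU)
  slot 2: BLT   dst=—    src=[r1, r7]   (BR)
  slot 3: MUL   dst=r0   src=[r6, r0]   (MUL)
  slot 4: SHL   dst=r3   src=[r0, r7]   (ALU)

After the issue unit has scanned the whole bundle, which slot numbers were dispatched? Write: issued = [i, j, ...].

[0] ALU needs rd=2 wr=1: ok; after: ALU=2 MUL=2 MEM=2 BR=1, R=3, W=2
[1] ALU needs rd=2 wr=1: WAW; after: ALU=2 MUL=2 MEM=2 BR=1, R=3, W=2
[2] BR needs rd=2 wr=0: ok; after: ALU=2 MUL=2 MEM=2 BR=0, R=1, W=2
[3] MUL needs rd=2 wr=1: RD_PORT; after: ALU=2 MUL=2 MEM=2 BR=0, R=1, W=2
[4] ALU needs rd=2 wr=1: RD_PORT; after: ALU=2 MUL=2 MEM=2 BR=0, R=1, W=2

issued = [0, 2]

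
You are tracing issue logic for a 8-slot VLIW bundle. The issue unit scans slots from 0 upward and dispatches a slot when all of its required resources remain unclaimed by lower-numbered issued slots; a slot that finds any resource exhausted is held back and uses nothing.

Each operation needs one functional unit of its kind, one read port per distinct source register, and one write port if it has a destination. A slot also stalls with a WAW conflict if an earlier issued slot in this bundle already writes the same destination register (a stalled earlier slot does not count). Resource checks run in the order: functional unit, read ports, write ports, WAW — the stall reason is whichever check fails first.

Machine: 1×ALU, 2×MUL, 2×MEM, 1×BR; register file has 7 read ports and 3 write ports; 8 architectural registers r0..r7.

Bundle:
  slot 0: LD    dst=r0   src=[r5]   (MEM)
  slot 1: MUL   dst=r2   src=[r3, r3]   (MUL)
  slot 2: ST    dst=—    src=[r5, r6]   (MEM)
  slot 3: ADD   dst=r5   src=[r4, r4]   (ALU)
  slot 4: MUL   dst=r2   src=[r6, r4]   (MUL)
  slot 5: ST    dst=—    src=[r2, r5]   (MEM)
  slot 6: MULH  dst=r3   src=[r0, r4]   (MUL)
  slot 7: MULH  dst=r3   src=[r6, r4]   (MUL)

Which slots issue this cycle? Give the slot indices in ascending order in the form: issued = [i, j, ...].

issued = [0, 1, 2, 3]

[0] MEM needs rd=1 wr=1: ok; after: ALU=1 MUL=2 MEM=1 BR=1, R=6, W=2
[1] MUL needs rd=1 wr=1: ok; after: ALU=1 MUL=1 MEM=1 BR=1, R=5, W=1
[2] MEM needs rd=2 wr=0: ok; after: ALU=1 MUL=1 MEM=0 BR=1, R=3, W=1
[3] ALU needs rd=1 wr=1: ok; after: ALU=0 MUL=1 MEM=0 BR=1, R=2, W=0
[4] MUL needs rd=2 wr=1: WR_PORT; after: ALU=0 MUL=1 MEM=0 BR=1, R=2, W=0
[5] MEM needs rd=2 wr=0: FU; after: ALU=0 MUL=1 MEM=0 BR=1, R=2, W=0
[6] MUL needs rd=2 wr=1: WR_PORT; after: ALU=0 MUL=1 MEM=0 BR=1, R=2, W=0
[7] MUL needs rd=2 wr=1: WR_PORT; after: ALU=0 MUL=1 MEM=0 BR=1, R=2, W=0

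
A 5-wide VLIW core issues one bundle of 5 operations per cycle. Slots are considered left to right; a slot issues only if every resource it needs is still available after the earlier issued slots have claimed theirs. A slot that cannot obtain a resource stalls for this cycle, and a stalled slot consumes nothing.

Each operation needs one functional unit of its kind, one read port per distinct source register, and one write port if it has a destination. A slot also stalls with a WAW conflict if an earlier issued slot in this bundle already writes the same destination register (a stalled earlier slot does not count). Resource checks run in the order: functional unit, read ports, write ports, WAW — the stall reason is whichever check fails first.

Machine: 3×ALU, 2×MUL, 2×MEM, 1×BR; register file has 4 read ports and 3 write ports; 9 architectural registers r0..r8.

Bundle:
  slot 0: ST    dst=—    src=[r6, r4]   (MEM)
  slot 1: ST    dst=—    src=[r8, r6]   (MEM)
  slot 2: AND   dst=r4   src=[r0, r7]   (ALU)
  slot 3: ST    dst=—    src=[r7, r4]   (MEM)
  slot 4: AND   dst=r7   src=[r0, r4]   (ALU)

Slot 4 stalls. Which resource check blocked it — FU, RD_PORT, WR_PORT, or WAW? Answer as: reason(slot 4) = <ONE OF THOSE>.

reason(slot 4) = RD_PORT

  0. MEM ⇒ go  {3A/2Mu/1Ld/1B | 2r 3w}
  1. MEM ⇒ go  {3A/2Mu/0Ld/1B | 0r 3w}
  2. ALU→r4 ⇒ no(RD_PORT)  {3A/2Mu/0Ld/1B | 0r 3w}
  3. MEM ⇒ no(FU)  {3A/2Mu/0Ld/1B | 0r 3w}
  4. ALU→r7 ⇒ no(RD_PORT)  {3A/2Mu/0Ld/1B | 0r 3w}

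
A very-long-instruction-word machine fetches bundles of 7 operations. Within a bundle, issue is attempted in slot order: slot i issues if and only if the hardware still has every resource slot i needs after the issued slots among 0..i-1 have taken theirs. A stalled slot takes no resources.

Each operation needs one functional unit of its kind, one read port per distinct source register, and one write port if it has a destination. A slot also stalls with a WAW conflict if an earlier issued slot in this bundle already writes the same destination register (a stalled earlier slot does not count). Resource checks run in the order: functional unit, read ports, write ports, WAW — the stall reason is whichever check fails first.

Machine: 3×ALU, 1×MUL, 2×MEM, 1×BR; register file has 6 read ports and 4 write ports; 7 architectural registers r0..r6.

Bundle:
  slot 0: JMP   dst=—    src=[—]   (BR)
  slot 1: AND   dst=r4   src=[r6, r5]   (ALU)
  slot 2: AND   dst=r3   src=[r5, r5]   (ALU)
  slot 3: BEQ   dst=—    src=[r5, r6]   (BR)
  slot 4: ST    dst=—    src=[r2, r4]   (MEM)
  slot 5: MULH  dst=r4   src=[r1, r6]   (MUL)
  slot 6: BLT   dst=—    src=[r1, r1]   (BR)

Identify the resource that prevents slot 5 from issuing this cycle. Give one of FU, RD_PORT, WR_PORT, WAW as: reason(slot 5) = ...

reason(slot 5) = RD_PORT

#0 BR src=- dispatched  <A:3 Mu:1 Ld:2 B:0 rd:6 wr:4>
#1 ALU src=r6,r5 dispatched  <A:2 Mu:1 Ld:2 B:0 rd:4 wr:3>
#2 ALU src=r5,r5 dispatched  <A:1 Mu:1 Ld:2 B:0 rd:3 wr:2>
#3 BR src=r5,r6 held:FU  <A:1 Mu:1 Ld:2 B:0 rd:3 wr:2>
#4 MEM src=r2,r4 dispatched  <A:1 Mu:1 Ld:1 B:0 rd:1 wr:2>
#5 MUL src=r1,r6 held:RD_PORT  <A:1 Mu:1 Ld:1 B:0 rd:1 wr:2>
#6 BR src=r1,r1 held:FU  <A:1 Mu:1 Ld:1 B:0 rd:1 wr:2>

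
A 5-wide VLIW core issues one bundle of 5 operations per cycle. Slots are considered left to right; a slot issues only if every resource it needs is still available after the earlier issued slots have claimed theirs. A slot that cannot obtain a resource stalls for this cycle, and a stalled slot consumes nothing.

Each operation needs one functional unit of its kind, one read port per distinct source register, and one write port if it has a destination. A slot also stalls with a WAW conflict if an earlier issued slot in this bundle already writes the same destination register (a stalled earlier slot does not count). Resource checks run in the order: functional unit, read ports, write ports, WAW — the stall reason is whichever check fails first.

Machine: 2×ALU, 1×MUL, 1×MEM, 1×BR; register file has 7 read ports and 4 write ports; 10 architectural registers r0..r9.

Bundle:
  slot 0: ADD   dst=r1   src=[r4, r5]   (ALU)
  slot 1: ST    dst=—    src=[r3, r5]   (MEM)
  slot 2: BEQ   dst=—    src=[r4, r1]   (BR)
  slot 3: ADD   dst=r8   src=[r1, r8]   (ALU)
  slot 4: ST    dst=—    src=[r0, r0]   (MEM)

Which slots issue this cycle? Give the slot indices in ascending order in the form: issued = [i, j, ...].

(0) want 1×ALU +2rd +1wr — yes → AL1|MU1|ME1|BR1|rd5|wr3
(1) want 1×MEM +2rd +0wr — yes → AL1|MU1|ME0|BR1|rd3|wr3
(2) want 1×BR +2rd +0wr — yes → AL1|MU1|ME0|BR0|rd1|wr3
(3) want 1×ALU +2rd +1wr — RD_PORT → AL1|MU1|ME0|BR0|rd1|wr3
(4) want 1×MEM +1rd +0wr — FU → AL1|MU1|ME0|BR0|rd1|wr3

issued = [0, 1, 2]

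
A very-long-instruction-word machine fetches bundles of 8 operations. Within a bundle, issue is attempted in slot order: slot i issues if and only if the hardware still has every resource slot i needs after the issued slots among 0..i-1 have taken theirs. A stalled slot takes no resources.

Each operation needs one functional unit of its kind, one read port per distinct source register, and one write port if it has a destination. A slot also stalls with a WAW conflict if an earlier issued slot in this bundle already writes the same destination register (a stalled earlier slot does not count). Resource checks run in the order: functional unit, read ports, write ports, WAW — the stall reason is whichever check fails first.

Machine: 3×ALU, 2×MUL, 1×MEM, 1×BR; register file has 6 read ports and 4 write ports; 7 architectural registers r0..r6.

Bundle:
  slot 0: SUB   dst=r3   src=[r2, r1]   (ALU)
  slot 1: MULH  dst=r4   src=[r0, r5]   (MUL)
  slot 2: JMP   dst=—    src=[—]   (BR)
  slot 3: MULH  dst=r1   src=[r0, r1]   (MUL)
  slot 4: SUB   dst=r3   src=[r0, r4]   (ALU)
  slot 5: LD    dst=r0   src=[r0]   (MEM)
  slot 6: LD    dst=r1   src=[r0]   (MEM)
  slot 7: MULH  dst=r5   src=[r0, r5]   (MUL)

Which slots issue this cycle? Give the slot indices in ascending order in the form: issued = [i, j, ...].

issued = [0, 1, 2, 3]

#0 ALU src=r2,r1 dispatched  <A:2 Mu:2 Ld:1 B:1 rd:4 wr:3>
#1 MUL src=r0,r5 dispatched  <A:2 Mu:1 Ld:1 B:1 rd:2 wr:2>
#2 BR src=- dispatched  <A:2 Mu:1 Ld:1 B:0 rd:2 wr:2>
#3 MUL src=r0,r1 dispatched  <A:2 Mu:0 Ld:1 B:0 rd:0 wr:1>
#4 ALU src=r0,r4 held:RD_PORT  <A:2 Mu:0 Ld:1 B:0 rd:0 wr:1>
#5 MEM src=r0 held:RD_PORT  <A:2 Mu:0 Ld:1 B:0 rd:0 wr:1>
#6 MEM src=r0 held:RD_PORT  <A:2 Mu:0 Ld:1 B:0 rd:0 wr:1>
#7 MUL src=r0,r5 held:FU  <A:2 Mu:0 Ld:1 B:0 rd:0 wr:1>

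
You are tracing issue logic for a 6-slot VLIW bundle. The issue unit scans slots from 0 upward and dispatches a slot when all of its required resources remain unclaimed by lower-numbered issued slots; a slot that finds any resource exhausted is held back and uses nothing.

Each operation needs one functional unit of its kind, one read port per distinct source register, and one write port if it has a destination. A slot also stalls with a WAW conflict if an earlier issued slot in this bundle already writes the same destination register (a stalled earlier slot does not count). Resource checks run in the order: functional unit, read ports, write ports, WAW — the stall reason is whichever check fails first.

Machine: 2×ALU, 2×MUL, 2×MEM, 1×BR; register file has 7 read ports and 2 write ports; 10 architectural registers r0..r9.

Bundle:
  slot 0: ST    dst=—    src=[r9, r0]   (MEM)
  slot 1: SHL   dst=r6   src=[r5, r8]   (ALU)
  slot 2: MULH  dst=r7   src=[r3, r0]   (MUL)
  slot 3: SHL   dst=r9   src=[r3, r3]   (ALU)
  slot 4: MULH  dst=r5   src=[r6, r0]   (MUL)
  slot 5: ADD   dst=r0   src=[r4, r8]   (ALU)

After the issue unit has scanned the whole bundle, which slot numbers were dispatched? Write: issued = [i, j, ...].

(0) want 1×MEM +2rd +0wr — yes → AL2|MU2|ME1|BR1|rd5|wr2
(1) want 1×ALU +2rd +1wr — yes → AL1|MU2|ME1|BR1|rd3|wr1
(2) want 1×MUL +2rd +1wr — yes → AL1|MU1|ME1|BR1|rd1|wr0
(3) want 1×ALU +1rd +1wr — WR_PORT → AL1|MU1|ME1|BR1|rd1|wr0
(4) want 1×MUL +2rd +1wr — RD_PORT → AL1|MU1|ME1|BR1|rd1|wr0
(5) want 1×ALU +2rd +1wr — RD_PORT → AL1|MU1|ME1|BR1|rd1|wr0

issued = [0, 1, 2]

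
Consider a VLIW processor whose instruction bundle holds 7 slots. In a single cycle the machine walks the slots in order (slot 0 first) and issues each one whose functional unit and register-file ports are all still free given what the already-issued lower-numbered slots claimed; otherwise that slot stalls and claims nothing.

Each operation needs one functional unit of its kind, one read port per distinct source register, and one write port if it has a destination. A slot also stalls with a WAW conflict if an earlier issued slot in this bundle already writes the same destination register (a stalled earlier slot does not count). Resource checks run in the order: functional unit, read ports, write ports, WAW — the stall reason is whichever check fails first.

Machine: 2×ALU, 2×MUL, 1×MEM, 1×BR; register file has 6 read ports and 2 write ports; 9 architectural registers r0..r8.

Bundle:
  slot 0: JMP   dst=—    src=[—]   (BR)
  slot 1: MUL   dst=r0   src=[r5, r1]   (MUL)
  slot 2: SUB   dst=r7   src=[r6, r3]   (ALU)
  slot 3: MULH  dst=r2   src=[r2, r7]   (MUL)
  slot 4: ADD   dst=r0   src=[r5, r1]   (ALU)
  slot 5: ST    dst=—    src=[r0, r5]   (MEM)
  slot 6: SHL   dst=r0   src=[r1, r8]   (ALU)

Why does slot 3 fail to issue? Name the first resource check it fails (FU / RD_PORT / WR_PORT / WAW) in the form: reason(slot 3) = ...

slot 0 (BR): ISSUE — free A2,Mu2,Ld1,B0 rp6 wp2
slot 1 (MUL): ISSUE — free A2,Mu1,Ld1,B0 rp4 wp1
slot 2 (ALU): ISSUE — free A1,Mu1,Ld1,B0 rp2 wp0
slot 3 (MUL): stall WR_PORT — free A1,Mu1,Ld1,B0 rp2 wp0
slot 4 (ALU): stall WR_PORT — free A1,Mu1,Ld1,B0 rp2 wp0
slot 5 (MEM): ISSUE — free A1,Mu1,Ld0,B0 rp0 wp0
slot 6 (ALU): stall RD_PORT — free A1,Mu1,Ld0,B0 rp0 wp0

reason(slot 3) = WR_PORT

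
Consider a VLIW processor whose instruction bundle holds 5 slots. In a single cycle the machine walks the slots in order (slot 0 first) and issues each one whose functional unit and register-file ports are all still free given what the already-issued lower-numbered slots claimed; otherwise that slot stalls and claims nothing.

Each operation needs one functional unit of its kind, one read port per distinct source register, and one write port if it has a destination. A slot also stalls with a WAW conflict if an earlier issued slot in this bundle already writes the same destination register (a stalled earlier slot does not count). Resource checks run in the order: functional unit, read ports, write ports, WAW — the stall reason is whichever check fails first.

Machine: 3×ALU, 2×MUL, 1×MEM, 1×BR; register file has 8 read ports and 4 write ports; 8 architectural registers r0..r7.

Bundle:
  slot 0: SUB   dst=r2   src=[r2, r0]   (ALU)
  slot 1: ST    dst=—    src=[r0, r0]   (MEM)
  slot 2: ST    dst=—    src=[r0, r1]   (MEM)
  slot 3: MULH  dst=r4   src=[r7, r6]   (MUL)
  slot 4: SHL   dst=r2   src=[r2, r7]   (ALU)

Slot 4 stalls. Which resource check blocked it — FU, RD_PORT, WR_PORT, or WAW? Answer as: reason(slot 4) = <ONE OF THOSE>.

  0. ALU→r2 ⇒ go  {2A/2Mu/1Ld/1B | 6r 3w}
  1. MEM ⇒ go  {2A/2Mu/0Ld/1B | 5r 3w}
  2. MEM ⇒ no(FU)  {2A/2Mu/0Ld/1B | 5r 3w}
  3. MUL→r4 ⇒ go  {2A/1Mu/0Ld/1B | 3r 2w}
  4. ALU→r2 ⇒ no(WAW)  {2A/1Mu/0Ld/1B | 3r 2w}

reason(slot 4) = WAW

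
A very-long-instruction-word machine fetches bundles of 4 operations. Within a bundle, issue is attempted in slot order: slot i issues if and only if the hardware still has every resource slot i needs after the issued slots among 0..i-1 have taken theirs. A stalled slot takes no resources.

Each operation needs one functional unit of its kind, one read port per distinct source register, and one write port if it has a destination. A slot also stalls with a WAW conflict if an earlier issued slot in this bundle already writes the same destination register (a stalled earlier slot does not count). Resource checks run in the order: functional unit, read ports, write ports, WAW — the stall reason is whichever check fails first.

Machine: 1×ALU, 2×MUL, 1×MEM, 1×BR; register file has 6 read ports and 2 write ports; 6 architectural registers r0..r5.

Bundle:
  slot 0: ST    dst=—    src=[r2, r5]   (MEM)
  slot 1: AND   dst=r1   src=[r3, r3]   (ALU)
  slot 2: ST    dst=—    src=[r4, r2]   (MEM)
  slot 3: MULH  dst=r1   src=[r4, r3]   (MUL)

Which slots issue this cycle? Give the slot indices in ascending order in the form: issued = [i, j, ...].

issued = [0, 1]

#0 MEM src=r2,r5 dispatched  <A:1 Mu:2 Ld:0 B:1 rd:4 wr:2>
#1 ALU src=r3,r3 dispatched  <A:0 Mu:2 Ld:0 B:1 rd:3 wr:1>
#2 MEM src=r4,r2 held:FU  <A:0 Mu:2 Ld:0 B:1 rd:3 wr:1>
#3 MUL src=r4,r3 held:WAW  <A:0 Mu:2 Ld:0 B:1 rd:3 wr:1>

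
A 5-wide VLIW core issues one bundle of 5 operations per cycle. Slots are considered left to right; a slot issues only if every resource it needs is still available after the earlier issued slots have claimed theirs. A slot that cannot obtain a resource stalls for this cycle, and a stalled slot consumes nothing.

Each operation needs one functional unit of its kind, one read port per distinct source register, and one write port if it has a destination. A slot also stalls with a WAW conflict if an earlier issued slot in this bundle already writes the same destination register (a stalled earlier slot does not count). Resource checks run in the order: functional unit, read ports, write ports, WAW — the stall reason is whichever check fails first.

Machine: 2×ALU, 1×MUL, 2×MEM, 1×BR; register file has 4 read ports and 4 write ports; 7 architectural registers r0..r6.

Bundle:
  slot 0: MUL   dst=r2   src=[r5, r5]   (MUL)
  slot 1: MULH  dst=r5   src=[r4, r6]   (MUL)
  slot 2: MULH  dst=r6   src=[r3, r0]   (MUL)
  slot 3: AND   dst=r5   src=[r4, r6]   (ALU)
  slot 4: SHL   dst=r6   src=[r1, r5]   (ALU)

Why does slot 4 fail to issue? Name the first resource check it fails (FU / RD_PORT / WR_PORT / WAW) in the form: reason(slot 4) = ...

reason(slot 4) = RD_PORT

  0. MUL→r2 ⇒ go  {2A/0Mu/2Ld/1B | 3r 3w}
  1. MUL→r5 ⇒ no(FU)  {2A/0Mu/2Ld/1B | 3r 3w}
  2. MUL→r6 ⇒ no(FU)  {2A/0Mu/2Ld/1B | 3r 3w}
  3. ALU→r5 ⇒ go  {1A/0Mu/2Ld/1B | 1r 2w}
  4. ALU→r6 ⇒ no(RD_PORT)  {1A/0Mu/2Ld/1B | 1r 2w}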